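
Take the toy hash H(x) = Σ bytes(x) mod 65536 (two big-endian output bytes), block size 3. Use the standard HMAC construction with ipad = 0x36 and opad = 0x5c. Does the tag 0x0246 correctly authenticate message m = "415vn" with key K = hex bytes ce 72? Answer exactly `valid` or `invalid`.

Key hex bytes ce 72 is 2 bytes ≤ B = 3; zero-pad to 3 bytes: K' = ce 72 00.
K' ⊕ ipad = f8 44 36; K' ⊕ opad = 92 2e 5c.
Inner hash: sum = 248+68+54+52+49+53+118+110 = 752 → 02 f0.
Outer hash (recomputed tag): sum = 146+46+92+2+240 = 526 → 02 0e.
Recomputed tag = 020e; claimed = 0246 → mismatch.

invalid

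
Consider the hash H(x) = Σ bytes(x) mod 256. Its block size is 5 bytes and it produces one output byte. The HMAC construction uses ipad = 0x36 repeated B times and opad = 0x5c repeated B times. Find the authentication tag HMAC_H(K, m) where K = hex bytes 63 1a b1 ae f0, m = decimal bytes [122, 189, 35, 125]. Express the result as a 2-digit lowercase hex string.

4d

Key hex bytes 63 1a b1 ae f0 is exactly B = 5 bytes: K' = 63 1a b1 ae f0.
K' ⊕ ipad = 55 2c 87 98 c6.  K' ⊕ opad = 3f 46 ed f2 ac.
Inner input = (K'⊕ipad) ∥ m = 55 2c 87 98 c6 ∥ 7a bd 23 7d.
Inner hash: sum = 85+44+135+152+198+122+189+35+125 = 1085; mod 256 = 61 → 3d.
Outer input = (K'⊕opad) ∥ inner = 3f 46 ed f2 ac ∥ 3d.
Outer hash (tag): sum = 63+70+237+242+172+61 = 845; mod 256 = 77 → 4d.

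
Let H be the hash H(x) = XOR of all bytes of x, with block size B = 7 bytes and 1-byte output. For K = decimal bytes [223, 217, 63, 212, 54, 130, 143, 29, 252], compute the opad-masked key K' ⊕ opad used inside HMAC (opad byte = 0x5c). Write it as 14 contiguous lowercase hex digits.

6b5c5c5c5c5c5c

Key decimal bytes [223, 217, 63, 212, 54, 130, 143, 29, 252] = df d9 3f d4 36 82 8f 1d fc is 9 bytes > B = 7, so hash it first: H(key) = 37, then zero-pad to 7 bytes: K' = 37 00 00 00 00 00 00.
XOR each byte with 0x5c: 37⊕5c=6b, 00⊕5c=5c, 00⊕5c=5c, 00⊕5c=5c, 00⊕5c=5c, 00⊕5c=5c, 00⊕5c=5c.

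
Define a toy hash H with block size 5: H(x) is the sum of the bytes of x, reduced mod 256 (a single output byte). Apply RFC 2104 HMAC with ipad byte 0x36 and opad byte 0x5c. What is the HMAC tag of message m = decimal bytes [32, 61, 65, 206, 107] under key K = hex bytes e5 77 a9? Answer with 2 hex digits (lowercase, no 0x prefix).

87

Key hex bytes e5 77 a9 is 3 bytes ≤ B = 5; zero-pad to 5 bytes: K' = e5 77 a9 00 00.
K' ⊕ ipad = d3 41 9f 36 36.  K' ⊕ opad = b9 2b f5 5c 5c.
Inner input = (K'⊕ipad) ∥ m = d3 41 9f 36 36 ∥ 20 3d 41 ce 6b.
Inner hash: sum = 211+65+159+54+54+32+61+65+206+107 = 1014; mod 256 = 246 → f6.
Outer input = (K'⊕opad) ∥ inner = b9 2b f5 5c 5c ∥ f6.
Outer hash (tag): sum = 185+43+245+92+92+246 = 903; mod 256 = 135 → 87.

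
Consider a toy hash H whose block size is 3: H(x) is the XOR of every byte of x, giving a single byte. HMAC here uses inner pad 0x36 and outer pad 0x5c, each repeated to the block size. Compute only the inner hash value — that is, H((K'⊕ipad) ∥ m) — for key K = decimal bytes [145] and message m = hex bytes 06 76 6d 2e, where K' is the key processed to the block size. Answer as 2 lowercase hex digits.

94

Key decimal bytes [145] = 91 is 1 byte ≤ B = 3; zero-pad to 3 bytes: K' = 91 00 00.
K' ⊕ ipad = a7 36 36.
Inner input = a7 36 36 ∥ 06 76 6d 2e.
Inner hash: XOR a7⊕36⊕36⊕06⊕76⊕6d⊕2e = 94.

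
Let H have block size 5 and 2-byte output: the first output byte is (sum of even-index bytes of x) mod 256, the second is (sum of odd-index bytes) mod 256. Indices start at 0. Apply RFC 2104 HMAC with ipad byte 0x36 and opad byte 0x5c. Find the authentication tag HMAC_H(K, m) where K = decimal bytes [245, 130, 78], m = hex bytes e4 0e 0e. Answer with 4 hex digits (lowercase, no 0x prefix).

f3b9

Key decimal bytes [245, 130, 78] = f5 82 4e is 3 bytes ≤ B = 5; zero-pad to 5 bytes: K' = f5 82 4e 00 00.
K' ⊕ ipad = c3 b4 78 36 36.  K' ⊕ opad = a9 de 12 5c 5c.
Inner input = (K'⊕ipad) ∥ m = c3 b4 78 36 36 ∥ e4 0e 0e.
Inner hash: even-index sum = 383 mod 256 = 127; odd-index sum = 476 mod 256 = 220 → 7f dc.
Outer input = (K'⊕opad) ∥ inner = a9 de 12 5c 5c ∥ 7f dc.
Outer hash (tag): even-index sum = 499 mod 256 = 243; odd-index sum = 441 mod 256 = 185 → f3 b9.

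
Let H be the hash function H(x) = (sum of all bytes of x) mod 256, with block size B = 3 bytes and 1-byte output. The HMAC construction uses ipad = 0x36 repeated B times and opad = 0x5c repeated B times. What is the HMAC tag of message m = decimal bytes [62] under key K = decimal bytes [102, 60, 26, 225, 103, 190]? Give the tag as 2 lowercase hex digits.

Key decimal bytes [102, 60, 26, 225, 103, 190] = 66 3c 1a e1 67 be is 6 bytes > B = 3, so hash it first: H(key) = c2, then zero-pad to 3 bytes: K' = c2 00 00.
K' ⊕ ipad = f4 36 36.  K' ⊕ opad = 9e 5c 5c.
Inner input = (K'⊕ipad) ∥ m = f4 36 36 ∥ 3e.
Inner hash: sum = 244+54+54+62 = 414; mod 256 = 158 → 9e.
Outer input = (K'⊕opad) ∥ inner = 9e 5c 5c ∥ 9e.
Outer hash (tag): sum = 158+92+92+158 = 500; mod 256 = 244 → f4.

f4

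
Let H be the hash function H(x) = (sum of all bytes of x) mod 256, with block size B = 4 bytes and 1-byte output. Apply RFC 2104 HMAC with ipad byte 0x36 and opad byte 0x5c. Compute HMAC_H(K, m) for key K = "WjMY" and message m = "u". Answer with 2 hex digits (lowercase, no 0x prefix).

Key "WjMY" = 57 6a 4d 59 is exactly B = 4 bytes: K' = 57 6a 4d 59.
K' ⊕ ipad = 61 5c 7b 6f.  K' ⊕ opad = 0b 36 11 05.
Inner input = (K'⊕ipad) ∥ m = 61 5c 7b 6f ∥ 75.
Inner hash: sum = 97+92+123+111+117 = 540; mod 256 = 28 → 1c.
Outer input = (K'⊕opad) ∥ inner = 0b 36 11 05 ∥ 1c.
Outer hash (tag): sum = 11+54+17+5+28 = 115 → 73.

73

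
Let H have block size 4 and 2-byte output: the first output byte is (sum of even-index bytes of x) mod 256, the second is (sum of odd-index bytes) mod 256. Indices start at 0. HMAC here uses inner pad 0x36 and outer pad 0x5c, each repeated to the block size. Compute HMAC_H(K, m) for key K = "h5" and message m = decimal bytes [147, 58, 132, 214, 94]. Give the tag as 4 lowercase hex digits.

Key "h5" = 68 35 is 2 bytes ≤ B = 4; zero-pad to 4 bytes: K' = 68 35 00 00.
K' ⊕ ipad = 5e 03 36 36.  K' ⊕ opad = 34 69 5c 5c.
Inner input = (K'⊕ipad) ∥ m = 5e 03 36 36 ∥ 93 3a 84 d6 5e.
Inner hash: even-index sum = 521 mod 256 = 9; odd-index sum = 329 mod 256 = 73 → 09 49.
Outer input = (K'⊕opad) ∥ inner = 34 69 5c 5c ∥ 09 49.
Outer hash (tag): even-index sum = 153 mod 256 = 153; odd-index sum = 270 mod 256 = 14 → 99 0e.

990e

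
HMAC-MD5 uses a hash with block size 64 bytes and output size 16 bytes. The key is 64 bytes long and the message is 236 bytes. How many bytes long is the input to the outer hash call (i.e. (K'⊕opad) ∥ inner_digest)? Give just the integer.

Key is 64 ≤ 64 bytes, zero-padded: |K'| = 64.
Outer input = (K'⊕opad) ∥ H(inner) → 64 + 16 = 80 bytes.

80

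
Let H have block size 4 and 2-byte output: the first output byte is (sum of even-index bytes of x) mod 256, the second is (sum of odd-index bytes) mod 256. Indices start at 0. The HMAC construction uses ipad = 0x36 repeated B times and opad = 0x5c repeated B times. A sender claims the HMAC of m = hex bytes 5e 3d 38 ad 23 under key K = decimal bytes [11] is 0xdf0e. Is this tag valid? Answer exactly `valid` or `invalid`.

valid

Key decimal bytes [11] = 0b is 1 byte ≤ B = 4; zero-pad to 4 bytes: K' = 0b 00 00 00.
K' ⊕ ipad = 3d 36 36 36; K' ⊕ opad = 57 5c 5c 5c.
Inner hash: even-index sum = 300 mod 256 = 44; odd-index sum = 342 mod 256 = 86 → 2c 56.
Outer hash (recomputed tag): even-index sum = 223 mod 256 = 223; odd-index sum = 270 mod 256 = 14 → df 0e.
Recomputed tag = df0e; claimed = df0e → match.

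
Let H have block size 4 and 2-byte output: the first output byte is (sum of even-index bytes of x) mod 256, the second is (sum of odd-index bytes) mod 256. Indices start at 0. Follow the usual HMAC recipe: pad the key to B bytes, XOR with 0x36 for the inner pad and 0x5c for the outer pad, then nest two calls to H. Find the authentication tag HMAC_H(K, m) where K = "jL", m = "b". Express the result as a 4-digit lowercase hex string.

861c

Key "jL" = 6a 4c is 2 bytes ≤ B = 4; zero-pad to 4 bytes: K' = 6a 4c 00 00.
K' ⊕ ipad = 5c 7a 36 36.  K' ⊕ opad = 36 10 5c 5c.
Inner input = (K'⊕ipad) ∥ m = 5c 7a 36 36 ∥ 62.
Inner hash: even-index sum = 244 mod 256 = 244; odd-index sum = 176 mod 256 = 176 → f4 b0.
Outer input = (K'⊕opad) ∥ inner = 36 10 5c 5c ∥ f4 b0.
Outer hash (tag): even-index sum = 390 mod 256 = 134; odd-index sum = 284 mod 256 = 28 → 86 1c.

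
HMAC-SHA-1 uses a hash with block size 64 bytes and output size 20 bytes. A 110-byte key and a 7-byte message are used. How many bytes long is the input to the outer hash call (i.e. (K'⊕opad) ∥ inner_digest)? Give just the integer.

84

Key is 110 > 64 bytes, so it is hashed to 20 bytes then zero-padded to 64: |K'| = 64.
Outer input = (K'⊕opad) ∥ H(inner) → 64 + 20 = 84 bytes.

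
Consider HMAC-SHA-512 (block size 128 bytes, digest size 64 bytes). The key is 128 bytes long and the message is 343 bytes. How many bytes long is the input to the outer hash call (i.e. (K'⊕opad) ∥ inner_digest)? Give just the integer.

192

Key is 128 ≤ 128 bytes, zero-padded: |K'| = 128.
Outer input = (K'⊕opad) ∥ H(inner) → 128 + 64 = 192 bytes.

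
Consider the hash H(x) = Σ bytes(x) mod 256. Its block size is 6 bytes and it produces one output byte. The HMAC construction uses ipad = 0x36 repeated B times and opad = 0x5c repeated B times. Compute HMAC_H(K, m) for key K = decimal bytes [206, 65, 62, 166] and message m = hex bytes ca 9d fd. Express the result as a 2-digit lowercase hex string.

Key decimal bytes [206, 65, 62, 166] = ce 41 3e a6 is 4 bytes ≤ B = 6; zero-pad to 6 bytes: K' = ce 41 3e a6 00 00.
K' ⊕ ipad = f8 77 08 90 36 36.  K' ⊕ opad = 92 1d 62 fa 5c 5c.
Inner input = (K'⊕ipad) ∥ m = f8 77 08 90 36 36 ∥ ca 9d fd.
Inner hash: sum = 248+119+8+144+54+54+202+157+253 = 1239; mod 256 = 215 → d7.
Outer input = (K'⊕opad) ∥ inner = 92 1d 62 fa 5c 5c ∥ d7.
Outer hash (tag): sum = 146+29+98+250+92+92+215 = 922; mod 256 = 154 → 9a.

9a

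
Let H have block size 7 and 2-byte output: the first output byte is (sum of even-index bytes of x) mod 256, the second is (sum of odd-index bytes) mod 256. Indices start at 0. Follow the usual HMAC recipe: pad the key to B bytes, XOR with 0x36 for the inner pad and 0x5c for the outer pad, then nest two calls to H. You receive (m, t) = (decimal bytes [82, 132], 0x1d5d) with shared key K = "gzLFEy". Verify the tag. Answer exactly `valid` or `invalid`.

Key "gzLFEy" = 67 7a 4c 46 45 79 is 6 bytes ≤ B = 7; zero-pad to 7 bytes: K' = 67 7a 4c 46 45 79 00.
K' ⊕ ipad = 51 4c 7a 70 73 4f 36; K' ⊕ opad = 3b 26 10 1a 19 25 5c.
Inner hash: even-index sum = 504 mod 256 = 248; odd-index sum = 349 mod 256 = 93 → f8 5d.
Outer hash (recomputed tag): even-index sum = 285 mod 256 = 29; odd-index sum = 349 mod 256 = 93 → 1d 5d.
Recomputed tag = 1d5d; claimed = 1d5d → match.

valid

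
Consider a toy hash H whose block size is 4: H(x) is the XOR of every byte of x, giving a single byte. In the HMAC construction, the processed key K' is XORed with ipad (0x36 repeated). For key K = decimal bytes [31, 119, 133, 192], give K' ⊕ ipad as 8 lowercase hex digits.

Key decimal bytes [31, 119, 133, 192] = 1f 77 85 c0 is exactly B = 4 bytes: K' = 1f 77 85 c0.
XOR each byte with 0x36: 1f⊕36=29, 77⊕36=41, 85⊕36=b3, c0⊕36=f6.

2941b3f6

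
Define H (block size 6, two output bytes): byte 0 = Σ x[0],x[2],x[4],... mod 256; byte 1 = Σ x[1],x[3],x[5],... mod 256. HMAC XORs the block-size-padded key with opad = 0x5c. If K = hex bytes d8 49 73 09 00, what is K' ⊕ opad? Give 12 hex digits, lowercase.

Key hex bytes d8 49 73 09 00 is 5 bytes ≤ B = 6; zero-pad to 6 bytes: K' = d8 49 73 09 00 00.
XOR each byte with 0x5c: d8⊕5c=84, 49⊕5c=15, 73⊕5c=2f, 09⊕5c=55, 00⊕5c=5c, 00⊕5c=5c.

84152f555c5c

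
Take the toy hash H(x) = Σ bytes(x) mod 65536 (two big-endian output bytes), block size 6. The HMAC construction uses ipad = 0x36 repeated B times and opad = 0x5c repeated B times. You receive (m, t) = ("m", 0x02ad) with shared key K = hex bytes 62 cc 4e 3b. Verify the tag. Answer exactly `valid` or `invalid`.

Key hex bytes 62 cc 4e 3b is 4 bytes ≤ B = 6; zero-pad to 6 bytes: K' = 62 cc 4e 3b 00 00.
K' ⊕ ipad = 54 fa 78 0d 36 36; K' ⊕ opad = 3e 90 12 67 5c 5c.
Inner hash: sum = 84+250+120+13+54+54+109 = 684 → 02 ac.
Outer hash (recomputed tag): sum = 62+144+18+103+92+92+2+172 = 685 → 02 ad.
Recomputed tag = 02ad; claimed = 02ad → match.

valid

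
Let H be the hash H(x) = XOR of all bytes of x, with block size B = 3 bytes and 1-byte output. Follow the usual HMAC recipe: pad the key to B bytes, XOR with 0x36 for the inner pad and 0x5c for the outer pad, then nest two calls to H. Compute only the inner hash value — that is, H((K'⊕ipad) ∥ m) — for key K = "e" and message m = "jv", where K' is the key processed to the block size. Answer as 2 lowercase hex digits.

4f

Key "e" = 65 is 1 byte ≤ B = 3; zero-pad to 3 bytes: K' = 65 00 00.
K' ⊕ ipad = 53 36 36.
Inner input = 53 36 36 ∥ 6a 76.
Inner hash: XOR 53⊕36⊕36⊕6a⊕76 = 4f.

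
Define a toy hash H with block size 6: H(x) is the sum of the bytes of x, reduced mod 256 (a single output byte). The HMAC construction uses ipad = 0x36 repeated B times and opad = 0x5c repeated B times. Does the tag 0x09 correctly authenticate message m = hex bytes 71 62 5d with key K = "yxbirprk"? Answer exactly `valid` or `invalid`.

invalid

Key "yxbirprk" = 79 78 62 69 72 70 72 6b is 8 bytes > B = 6, so hash it first: H(key) = 7b, then zero-pad to 6 bytes: K' = 7b 00 00 00 00 00.
K' ⊕ ipad = 4d 36 36 36 36 36; K' ⊕ opad = 27 5c 5c 5c 5c 5c.
Inner hash: sum = 77+54+54+54+54+54+113+98+93 = 651; mod 256 = 139 → 8b.
Outer hash (recomputed tag): sum = 39+92+92+92+92+92+139 = 638; mod 256 = 126 → 7e.
Recomputed tag = 7e; claimed = 09 → mismatch.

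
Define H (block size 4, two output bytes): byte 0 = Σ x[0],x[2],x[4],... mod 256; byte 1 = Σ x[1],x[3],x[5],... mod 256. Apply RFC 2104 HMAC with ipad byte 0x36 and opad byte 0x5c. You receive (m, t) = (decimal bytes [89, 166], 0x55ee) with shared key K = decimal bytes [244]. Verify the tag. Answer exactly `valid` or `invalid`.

invalid

Key decimal bytes [244] = f4 is 1 byte ≤ B = 4; zero-pad to 4 bytes: K' = f4 00 00 00.
K' ⊕ ipad = c2 36 36 36; K' ⊕ opad = a8 5c 5c 5c.
Inner hash: even-index sum = 337 mod 256 = 81; odd-index sum = 274 mod 256 = 18 → 51 12.
Outer hash (recomputed tag): even-index sum = 341 mod 256 = 85; odd-index sum = 202 mod 256 = 202 → 55 ca.
Recomputed tag = 55ca; claimed = 55ee → mismatch.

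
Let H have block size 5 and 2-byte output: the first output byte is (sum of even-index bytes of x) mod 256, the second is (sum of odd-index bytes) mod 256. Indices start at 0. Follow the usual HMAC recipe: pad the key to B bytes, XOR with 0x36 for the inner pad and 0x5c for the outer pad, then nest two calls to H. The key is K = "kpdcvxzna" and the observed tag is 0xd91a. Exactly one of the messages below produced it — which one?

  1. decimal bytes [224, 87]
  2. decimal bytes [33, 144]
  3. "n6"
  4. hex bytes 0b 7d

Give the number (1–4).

1

Key "kpdcvxzna" = 6b 70 64 63 76 78 7a 6e 61 is 9 bytes > B = 5, so hash it first: H(key) = 20 b9, then zero-pad to 5 bytes: K' = 20 b9 00 00 00.
K' ⊕ ipad = 16 8f 36 36 36; K' ⊕ opad = 7c e5 5c 5c 5c.
m1: inner = H(16 8f 36 36 36 e0 57) = d9 a5; tag = H(7c e5 5c 5c 5c d9 a5) = d91a ← matches
m2: inner = H(16 8f 36 36 36 21 90) = 12 e6; tag = H(7c e5 5c 5c 5c 12 e6) = 1a53
m3: inner = H(16 8f 36 36 36 6e 36) = b8 33; tag = H(7c e5 5c 5c 5c b8 33) = 67f9
m4: inner = H(16 8f 36 36 36 0b 7d) = ff d0; tag = H(7c e5 5c 5c 5c ff d0) = 0440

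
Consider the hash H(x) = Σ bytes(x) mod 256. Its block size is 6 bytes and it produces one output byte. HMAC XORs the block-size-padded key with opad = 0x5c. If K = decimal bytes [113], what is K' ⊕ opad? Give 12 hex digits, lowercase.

Key decimal bytes [113] = 71 is 1 byte ≤ B = 6; zero-pad to 6 bytes: K' = 71 00 00 00 00 00.
XOR each byte with 0x5c: 71⊕5c=2d, 00⊕5c=5c, 00⊕5c=5c, 00⊕5c=5c, 00⊕5c=5c, 00⊕5c=5c.

2d5c5c5c5c5c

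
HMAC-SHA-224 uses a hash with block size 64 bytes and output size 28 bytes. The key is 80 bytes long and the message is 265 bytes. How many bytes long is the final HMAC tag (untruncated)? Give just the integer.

28

The tag is one SHA-224 digest: 28 bytes.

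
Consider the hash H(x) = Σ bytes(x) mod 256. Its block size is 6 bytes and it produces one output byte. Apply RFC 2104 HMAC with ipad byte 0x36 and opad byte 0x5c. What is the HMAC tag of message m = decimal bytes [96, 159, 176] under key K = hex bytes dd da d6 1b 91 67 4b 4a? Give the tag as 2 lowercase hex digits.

Key hex bytes dd da d6 1b 91 67 4b 4a is 8 bytes > B = 6, so hash it first: H(key) = 35, then zero-pad to 6 bytes: K' = 35 00 00 00 00 00.
K' ⊕ ipad = 03 36 36 36 36 36.  K' ⊕ opad = 69 5c 5c 5c 5c 5c.
Inner input = (K'⊕ipad) ∥ m = 03 36 36 36 36 36 ∥ 60 9f b0.
Inner hash: sum = 3+54+54+54+54+54+96+159+176 = 704; mod 256 = 192 → c0.
Outer input = (K'⊕opad) ∥ inner = 69 5c 5c 5c 5c 5c ∥ c0.
Outer hash (tag): sum = 105+92+92+92+92+92+192 = 757; mod 256 = 245 → f5.

f5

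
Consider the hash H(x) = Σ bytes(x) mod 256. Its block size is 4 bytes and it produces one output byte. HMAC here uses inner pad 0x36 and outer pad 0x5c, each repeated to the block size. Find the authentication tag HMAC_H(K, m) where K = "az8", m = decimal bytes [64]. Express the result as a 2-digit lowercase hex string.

4a

Key "az8" = 61 7a 38 is 3 bytes ≤ B = 4; zero-pad to 4 bytes: K' = 61 7a 38 00.
K' ⊕ ipad = 57 4c 0e 36.  K' ⊕ opad = 3d 26 64 5c.
Inner input = (K'⊕ipad) ∥ m = 57 4c 0e 36 ∥ 40.
Inner hash: sum = 87+76+14+54+64 = 295; mod 256 = 39 → 27.
Outer input = (K'⊕opad) ∥ inner = 3d 26 64 5c ∥ 27.
Outer hash (tag): sum = 61+38+100+92+39 = 330; mod 256 = 74 → 4a.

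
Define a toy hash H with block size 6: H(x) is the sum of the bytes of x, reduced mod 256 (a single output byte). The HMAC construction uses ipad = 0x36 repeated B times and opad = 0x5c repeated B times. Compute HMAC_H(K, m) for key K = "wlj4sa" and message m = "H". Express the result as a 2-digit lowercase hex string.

Key "wlj4sa" = 77 6c 6a 34 73 61 is exactly B = 6 bytes: K' = 77 6c 6a 34 73 61.
K' ⊕ ipad = 41 5a 5c 02 45 57.  K' ⊕ opad = 2b 30 36 68 2f 3d.
Inner input = (K'⊕ipad) ∥ m = 41 5a 5c 02 45 57 ∥ 48.
Inner hash: sum = 65+90+92+2+69+87+72 = 477; mod 256 = 221 → dd.
Outer input = (K'⊕opad) ∥ inner = 2b 30 36 68 2f 3d ∥ dd.
Outer hash (tag): sum = 43+48+54+104+47+61+221 = 578; mod 256 = 66 → 42.

42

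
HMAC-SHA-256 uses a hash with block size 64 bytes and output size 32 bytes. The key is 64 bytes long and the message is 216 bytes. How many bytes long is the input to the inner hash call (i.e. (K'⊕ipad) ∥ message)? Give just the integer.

280

Key is 64 ≤ 64 bytes, zero-padded: |K'| = 64.
Inner input = (K'⊕ipad) ∥ m → 64 + 216 = 280 bytes.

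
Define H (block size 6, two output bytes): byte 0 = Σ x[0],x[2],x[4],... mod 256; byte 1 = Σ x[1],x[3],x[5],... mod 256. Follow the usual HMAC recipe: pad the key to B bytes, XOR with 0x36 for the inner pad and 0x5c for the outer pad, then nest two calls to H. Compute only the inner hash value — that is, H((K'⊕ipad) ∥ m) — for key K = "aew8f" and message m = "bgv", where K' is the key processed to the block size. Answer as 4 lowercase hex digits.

c0fe

Key "aew8f" = 61 65 77 38 66 is 5 bytes ≤ B = 6; zero-pad to 6 bytes: K' = 61 65 77 38 66 00.
K' ⊕ ipad = 57 53 41 0e 50 36.
Inner input = 57 53 41 0e 50 36 ∥ 62 67 76.
Inner hash: even-index sum = 448 mod 256 = 192; odd-index sum = 254 mod 256 = 254 → c0 fe.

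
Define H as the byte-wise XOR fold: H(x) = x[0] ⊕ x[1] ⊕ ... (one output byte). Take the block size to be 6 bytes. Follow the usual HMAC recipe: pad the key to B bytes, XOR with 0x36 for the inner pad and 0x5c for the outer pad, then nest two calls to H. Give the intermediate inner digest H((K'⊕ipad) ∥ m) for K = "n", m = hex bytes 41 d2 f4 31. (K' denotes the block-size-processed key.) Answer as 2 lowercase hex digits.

Key "n" = 6e is 1 byte ≤ B = 6; zero-pad to 6 bytes: K' = 6e 00 00 00 00 00.
K' ⊕ ipad = 58 36 36 36 36 36.
Inner input = 58 36 36 36 36 36 ∥ 41 d2 f4 31.
Inner hash: XOR 58⊕36⊕36⊕36⊕36⊕36⊕41⊕d2⊕f4⊕31 = 38.

38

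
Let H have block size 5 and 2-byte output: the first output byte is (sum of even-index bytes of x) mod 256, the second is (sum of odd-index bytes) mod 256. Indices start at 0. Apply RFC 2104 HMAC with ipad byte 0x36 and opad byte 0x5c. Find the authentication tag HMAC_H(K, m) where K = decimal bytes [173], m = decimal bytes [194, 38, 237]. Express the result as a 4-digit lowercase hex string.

c4e5

Key decimal bytes [173] = ad is 1 byte ≤ B = 5; zero-pad to 5 bytes: K' = ad 00 00 00 00.
K' ⊕ ipad = 9b 36 36 36 36.  K' ⊕ opad = f1 5c 5c 5c 5c.
Inner input = (K'⊕ipad) ∥ m = 9b 36 36 36 36 ∥ c2 26 ed.
Inner hash: even-index sum = 301 mod 256 = 45; odd-index sum = 539 mod 256 = 27 → 2d 1b.
Outer input = (K'⊕opad) ∥ inner = f1 5c 5c 5c 5c ∥ 2d 1b.
Outer hash (tag): even-index sum = 452 mod 256 = 196; odd-index sum = 229 mod 256 = 229 → c4 e5.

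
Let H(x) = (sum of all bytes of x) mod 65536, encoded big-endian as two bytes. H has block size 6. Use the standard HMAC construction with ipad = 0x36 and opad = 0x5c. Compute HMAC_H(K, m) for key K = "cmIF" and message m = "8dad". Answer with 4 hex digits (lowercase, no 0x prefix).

01c6

Key "cmIF" = 63 6d 49 46 is 4 bytes ≤ B = 6; zero-pad to 6 bytes: K' = 63 6d 49 46 00 00.
K' ⊕ ipad = 55 5b 7f 70 36 36.  K' ⊕ opad = 3f 31 15 1a 5c 5c.
Inner input = (K'⊕ipad) ∥ m = 55 5b 7f 70 36 36 ∥ 38 64 61 64.
Inner hash: sum = 85+91+127+112+54+54+56+100+97+100 = 876 → 03 6c.
Outer input = (K'⊕opad) ∥ inner = 3f 31 15 1a 5c 5c ∥ 03 6c.
Outer hash (tag): sum = 63+49+21+26+92+92+3+108 = 454 → 01 c6.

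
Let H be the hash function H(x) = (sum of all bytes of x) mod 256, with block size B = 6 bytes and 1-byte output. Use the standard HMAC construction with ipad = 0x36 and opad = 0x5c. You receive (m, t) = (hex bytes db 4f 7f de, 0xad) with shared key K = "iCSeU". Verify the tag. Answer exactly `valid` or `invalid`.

valid

Key "iCSeU" = 69 43 53 65 55 is 5 bytes ≤ B = 6; zero-pad to 6 bytes: K' = 69 43 53 65 55 00.
K' ⊕ ipad = 5f 75 65 53 63 36; K' ⊕ opad = 35 1f 0f 39 09 5c.
Inner hash: sum = 95+117+101+83+99+54+219+79+127+222 = 1196; mod 256 = 172 → ac.
Outer hash (recomputed tag): sum = 53+31+15+57+9+92+172 = 429; mod 256 = 173 → ad.
Recomputed tag = ad; claimed = ad → match.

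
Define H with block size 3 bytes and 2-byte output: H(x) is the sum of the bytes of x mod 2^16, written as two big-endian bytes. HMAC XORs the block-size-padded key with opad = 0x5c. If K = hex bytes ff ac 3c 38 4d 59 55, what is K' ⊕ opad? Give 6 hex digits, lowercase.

Key hex bytes ff ac 3c 38 4d 59 55 is 7 bytes > B = 3, so hash it first: H(key) = 03 1a, then zero-pad to 3 bytes: K' = 03 1a 00.
XOR each byte with 0x5c: 03⊕5c=5f, 1a⊕5c=46, 00⊕5c=5c.

5f465c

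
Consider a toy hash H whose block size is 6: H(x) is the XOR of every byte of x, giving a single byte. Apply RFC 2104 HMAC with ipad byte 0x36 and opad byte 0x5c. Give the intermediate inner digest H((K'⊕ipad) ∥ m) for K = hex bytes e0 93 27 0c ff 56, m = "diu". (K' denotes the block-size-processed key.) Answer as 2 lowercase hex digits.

89

Key hex bytes e0 93 27 0c ff 56 is exactly B = 6 bytes: K' = e0 93 27 0c ff 56.
K' ⊕ ipad = d6 a5 11 3a c9 60.
Inner input = d6 a5 11 3a c9 60 ∥ 64 69 75.
Inner hash: XOR d6⊕a5⊕11⊕3a⊕c9⊕60⊕64⊕69⊕75 = 89.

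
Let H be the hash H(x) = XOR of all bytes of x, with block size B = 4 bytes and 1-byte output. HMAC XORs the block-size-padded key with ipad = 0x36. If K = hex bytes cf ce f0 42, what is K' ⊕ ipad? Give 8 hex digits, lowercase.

Key hex bytes cf ce f0 42 is exactly B = 4 bytes: K' = cf ce f0 42.
XOR each byte with 0x36: cf⊕36=f9, ce⊕36=f8, f0⊕36=c6, 42⊕36=74.

f9f8c674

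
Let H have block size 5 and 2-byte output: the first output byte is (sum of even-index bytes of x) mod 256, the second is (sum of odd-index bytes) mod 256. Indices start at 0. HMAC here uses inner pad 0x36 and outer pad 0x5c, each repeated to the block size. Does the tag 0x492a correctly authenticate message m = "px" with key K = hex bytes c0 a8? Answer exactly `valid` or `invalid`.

invalid

Key hex bytes c0 a8 is 2 bytes ≤ B = 5; zero-pad to 5 bytes: K' = c0 a8 00 00 00.
K' ⊕ ipad = f6 9e 36 36 36; K' ⊕ opad = 9c f4 5c 5c 5c.
Inner hash: even-index sum = 474 mod 256 = 218; odd-index sum = 324 mod 256 = 68 → da 44.
Outer hash (recomputed tag): even-index sum = 408 mod 256 = 152; odd-index sum = 554 mod 256 = 42 → 98 2a.
Recomputed tag = 982a; claimed = 492a → mismatch.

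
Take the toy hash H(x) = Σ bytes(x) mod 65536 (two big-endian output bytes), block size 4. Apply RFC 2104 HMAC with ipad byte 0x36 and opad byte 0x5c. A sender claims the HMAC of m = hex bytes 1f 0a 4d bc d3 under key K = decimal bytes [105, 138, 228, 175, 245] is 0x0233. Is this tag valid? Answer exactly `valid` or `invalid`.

Key decimal bytes [105, 138, 228, 175, 245] = 69 8a e4 af f5 is 5 bytes > B = 4, so hash it first: H(key) = 03 7b, then zero-pad to 4 bytes: K' = 03 7b 00 00.
K' ⊕ ipad = 35 4d 36 36; K' ⊕ opad = 5f 27 5c 5c.
Inner hash: sum = 53+77+54+54+31+10+77+188+211 = 755 → 02 f3.
Outer hash (recomputed tag): sum = 95+39+92+92+2+243 = 563 → 02 33.
Recomputed tag = 0233; claimed = 0233 → match.

valid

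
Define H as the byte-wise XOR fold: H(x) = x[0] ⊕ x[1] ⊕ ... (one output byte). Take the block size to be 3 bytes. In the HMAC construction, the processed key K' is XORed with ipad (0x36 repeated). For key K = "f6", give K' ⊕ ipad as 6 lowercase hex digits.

500036

Key "f6" = 66 36 is 2 bytes ≤ B = 3; zero-pad to 3 bytes: K' = 66 36 00.
XOR each byte with 0x36: 66⊕36=50, 36⊕36=00, 00⊕36=36.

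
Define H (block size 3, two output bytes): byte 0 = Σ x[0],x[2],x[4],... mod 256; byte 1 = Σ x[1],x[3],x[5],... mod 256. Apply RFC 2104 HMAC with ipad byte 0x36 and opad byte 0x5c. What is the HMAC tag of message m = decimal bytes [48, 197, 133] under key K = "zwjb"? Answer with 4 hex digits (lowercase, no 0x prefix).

b852

Key "zwjb" = 7a 77 6a 62 is 4 bytes > B = 3, so hash it first: H(key) = e4 d9, then zero-pad to 3 bytes: K' = e4 d9 00.
K' ⊕ ipad = d2 ef 36.  K' ⊕ opad = b8 85 5c.
Inner input = (K'⊕ipad) ∥ m = d2 ef 36 ∥ 30 c5 85.
Inner hash: even-index sum = 461 mod 256 = 205; odd-index sum = 420 mod 256 = 164 → cd a4.
Outer input = (K'⊕opad) ∥ inner = b8 85 5c ∥ cd a4.
Outer hash (tag): even-index sum = 440 mod 256 = 184; odd-index sum = 338 mod 256 = 82 → b8 52.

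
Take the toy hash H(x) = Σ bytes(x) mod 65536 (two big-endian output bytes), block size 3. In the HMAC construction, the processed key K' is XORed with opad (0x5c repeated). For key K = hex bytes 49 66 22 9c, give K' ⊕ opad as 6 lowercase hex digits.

Key hex bytes 49 66 22 9c is 4 bytes > B = 3, so hash it first: H(key) = 01 6d, then zero-pad to 3 bytes: K' = 01 6d 00.
XOR each byte with 0x5c: 01⊕5c=5d, 6d⊕5c=31, 00⊕5c=5c.

5d315c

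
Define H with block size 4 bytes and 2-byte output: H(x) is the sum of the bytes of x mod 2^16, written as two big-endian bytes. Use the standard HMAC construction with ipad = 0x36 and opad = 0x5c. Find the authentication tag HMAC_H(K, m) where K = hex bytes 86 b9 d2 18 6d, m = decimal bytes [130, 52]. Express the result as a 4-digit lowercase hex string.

02d7

Key hex bytes 86 b9 d2 18 6d is 5 bytes > B = 4, so hash it first: H(key) = 02 96, then zero-pad to 4 bytes: K' = 02 96 00 00.
K' ⊕ ipad = 34 a0 36 36.  K' ⊕ opad = 5e ca 5c 5c.
Inner input = (K'⊕ipad) ∥ m = 34 a0 36 36 ∥ 82 34.
Inner hash: sum = 52+160+54+54+130+52 = 502 → 01 f6.
Outer input = (K'⊕opad) ∥ inner = 5e ca 5c 5c ∥ 01 f6.
Outer hash (tag): sum = 94+202+92+92+1+246 = 727 → 02 d7.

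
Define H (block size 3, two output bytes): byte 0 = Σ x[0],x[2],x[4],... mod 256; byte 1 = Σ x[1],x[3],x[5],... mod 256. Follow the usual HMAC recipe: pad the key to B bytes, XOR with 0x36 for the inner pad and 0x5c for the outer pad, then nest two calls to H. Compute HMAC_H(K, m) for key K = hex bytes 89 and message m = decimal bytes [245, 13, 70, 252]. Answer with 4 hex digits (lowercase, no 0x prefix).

Key hex bytes 89 is 1 byte ≤ B = 3; zero-pad to 3 bytes: K' = 89 00 00.
K' ⊕ ipad = bf 36 36.  K' ⊕ opad = d5 5c 5c.
Inner input = (K'⊕ipad) ∥ m = bf 36 36 ∥ f5 0d 46 fc.
Inner hash: even-index sum = 510 mod 256 = 254; odd-index sum = 369 mod 256 = 113 → fe 71.
Outer input = (K'⊕opad) ∥ inner = d5 5c 5c ∥ fe 71.
Outer hash (tag): even-index sum = 418 mod 256 = 162; odd-index sum = 346 mod 256 = 90 → a2 5a.

a25a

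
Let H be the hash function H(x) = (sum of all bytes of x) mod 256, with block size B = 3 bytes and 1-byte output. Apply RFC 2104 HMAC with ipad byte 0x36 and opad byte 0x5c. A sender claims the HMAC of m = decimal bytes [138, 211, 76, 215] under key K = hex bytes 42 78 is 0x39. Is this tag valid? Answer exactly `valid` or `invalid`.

Key hex bytes 42 78 is 2 bytes ≤ B = 3; zero-pad to 3 bytes: K' = 42 78 00.
K' ⊕ ipad = 74 4e 36; K' ⊕ opad = 1e 24 5c.
Inner hash: sum = 116+78+54+138+211+76+215 = 888; mod 256 = 120 → 78.
Outer hash (recomputed tag): sum = 30+36+92+120 = 278; mod 256 = 22 → 16.
Recomputed tag = 16; claimed = 39 → mismatch.

invalid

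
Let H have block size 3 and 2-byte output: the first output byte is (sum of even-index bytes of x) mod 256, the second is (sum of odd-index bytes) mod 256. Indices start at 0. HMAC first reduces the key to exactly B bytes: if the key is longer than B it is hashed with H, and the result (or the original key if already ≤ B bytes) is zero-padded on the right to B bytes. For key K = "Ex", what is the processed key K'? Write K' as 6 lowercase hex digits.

Key "Ex" = 45 78 is 2 bytes ≤ B = 3; zero-pad to 3 bytes: K' = 45 78 00.

457800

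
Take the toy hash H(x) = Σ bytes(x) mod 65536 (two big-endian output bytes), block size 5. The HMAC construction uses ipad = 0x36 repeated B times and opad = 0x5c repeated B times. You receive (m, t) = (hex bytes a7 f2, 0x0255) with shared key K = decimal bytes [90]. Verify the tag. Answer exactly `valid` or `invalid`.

valid

Key decimal bytes [90] = 5a is 1 byte ≤ B = 5; zero-pad to 5 bytes: K' = 5a 00 00 00 00.
K' ⊕ ipad = 6c 36 36 36 36; K' ⊕ opad = 06 5c 5c 5c 5c.
Inner hash: sum = 108+54+54+54+54+167+242 = 733 → 02 dd.
Outer hash (recomputed tag): sum = 6+92+92+92+92+2+221 = 597 → 02 55.
Recomputed tag = 0255; claimed = 0255 → match.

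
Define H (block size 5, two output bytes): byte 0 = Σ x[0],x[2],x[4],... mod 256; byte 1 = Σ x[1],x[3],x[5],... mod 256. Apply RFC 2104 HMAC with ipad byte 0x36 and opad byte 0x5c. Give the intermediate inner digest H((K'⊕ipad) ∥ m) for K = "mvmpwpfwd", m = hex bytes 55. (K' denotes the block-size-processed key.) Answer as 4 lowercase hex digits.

Key "mvmpwpfwd" = 6d 76 6d 70 77 70 66 77 64 is 9 bytes > B = 5, so hash it first: H(key) = 1b cd, then zero-pad to 5 bytes: K' = 1b cd 00 00 00.
K' ⊕ ipad = 2d fb 36 36 36.
Inner input = 2d fb 36 36 36 ∥ 55.
Inner hash: even-index sum = 153 mod 256 = 153; odd-index sum = 390 mod 256 = 134 → 99 86.

9986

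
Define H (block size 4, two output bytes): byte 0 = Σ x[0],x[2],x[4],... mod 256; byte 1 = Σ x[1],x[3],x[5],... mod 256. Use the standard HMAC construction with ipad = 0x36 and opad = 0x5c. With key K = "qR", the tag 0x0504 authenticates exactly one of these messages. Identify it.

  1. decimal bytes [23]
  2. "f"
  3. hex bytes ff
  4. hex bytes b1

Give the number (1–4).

Key "qR" = 71 52 is 2 bytes ≤ B = 4; zero-pad to 4 bytes: K' = 71 52 00 00.
K' ⊕ ipad = 47 64 36 36; K' ⊕ opad = 2d 0e 5c 5c.
m1: inner = H(47 64 36 36 17) = 94 9a; tag = H(2d 0e 5c 5c 94 9a) = 1d04
m2: inner = H(47 64 36 36 66) = e3 9a; tag = H(2d 0e 5c 5c e3 9a) = 6c04
m3: inner = H(47 64 36 36 ff) = 7c 9a; tag = H(2d 0e 5c 5c 7c 9a) = 0504 ← matches
m4: inner = H(47 64 36 36 b1) = 2e 9a; tag = H(2d 0e 5c 5c 2e 9a) = b704

3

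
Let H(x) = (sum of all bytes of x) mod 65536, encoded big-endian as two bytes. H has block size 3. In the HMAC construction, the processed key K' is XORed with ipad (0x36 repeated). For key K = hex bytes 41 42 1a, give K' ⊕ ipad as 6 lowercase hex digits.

77742c

Key hex bytes 41 42 1a is exactly B = 3 bytes: K' = 41 42 1a.
XOR each byte with 0x36: 41⊕36=77, 42⊕36=74, 1a⊕36=2c.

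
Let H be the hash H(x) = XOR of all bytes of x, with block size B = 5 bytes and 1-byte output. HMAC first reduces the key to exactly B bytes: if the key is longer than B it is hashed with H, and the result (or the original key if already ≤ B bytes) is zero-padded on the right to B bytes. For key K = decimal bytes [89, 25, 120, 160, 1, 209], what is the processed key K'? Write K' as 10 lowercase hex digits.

4800000000

|K| = 6 > B = 5, so first hash the key.
H(K): XOR 59⊕19⊕78⊕a0⊕01⊕d1 = 48.
Zero-pad H(K) = 48 to 5 bytes: K' = 48 00 00 00 00.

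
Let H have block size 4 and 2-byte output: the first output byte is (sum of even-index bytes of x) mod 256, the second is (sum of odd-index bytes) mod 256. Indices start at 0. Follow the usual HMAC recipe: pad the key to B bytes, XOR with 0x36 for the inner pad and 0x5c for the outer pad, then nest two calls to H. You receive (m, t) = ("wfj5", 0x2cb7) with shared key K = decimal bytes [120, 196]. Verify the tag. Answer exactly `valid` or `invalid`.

invalid

Key decimal bytes [120, 196] = 78 c4 is 2 bytes ≤ B = 4; zero-pad to 4 bytes: K' = 78 c4 00 00.
K' ⊕ ipad = 4e f2 36 36; K' ⊕ opad = 24 98 5c 5c.
Inner hash: even-index sum = 357 mod 256 = 101; odd-index sum = 451 mod 256 = 195 → 65 c3.
Outer hash (recomputed tag): even-index sum = 229 mod 256 = 229; odd-index sum = 439 mod 256 = 183 → e5 b7.
Recomputed tag = e5b7; claimed = 2cb7 → mismatch.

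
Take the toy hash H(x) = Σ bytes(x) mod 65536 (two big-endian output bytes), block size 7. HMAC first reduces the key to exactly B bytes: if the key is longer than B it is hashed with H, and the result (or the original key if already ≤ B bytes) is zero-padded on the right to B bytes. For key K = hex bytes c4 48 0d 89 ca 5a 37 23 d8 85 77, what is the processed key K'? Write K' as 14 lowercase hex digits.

04f40000000000

|K| = 11 > B = 7, so first hash the key.
H(K): sum = 196+72+13+137+202+90+55+35+216+133+119 = 1268 → 04 f4.
Zero-pad H(K) = 04 f4 to 7 bytes: K' = 04 f4 00 00 00 00 00.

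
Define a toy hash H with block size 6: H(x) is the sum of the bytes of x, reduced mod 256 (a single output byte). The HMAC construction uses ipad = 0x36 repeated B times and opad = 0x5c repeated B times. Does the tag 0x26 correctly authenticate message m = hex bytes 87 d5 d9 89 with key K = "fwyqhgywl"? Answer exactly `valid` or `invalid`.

invalid

Key "fwyqhgywl" = 66 77 79 71 68 67 79 77 6c is 9 bytes > B = 6, so hash it first: H(key) = f2, then zero-pad to 6 bytes: K' = f2 00 00 00 00 00.
K' ⊕ ipad = c4 36 36 36 36 36; K' ⊕ opad = ae 5c 5c 5c 5c 5c.
Inner hash: sum = 196+54+54+54+54+54+135+213+217+137 = 1168; mod 256 = 144 → 90.
Outer hash (recomputed tag): sum = 174+92+92+92+92+92+144 = 778; mod 256 = 10 → 0a.
Recomputed tag = 0a; claimed = 26 → mismatch.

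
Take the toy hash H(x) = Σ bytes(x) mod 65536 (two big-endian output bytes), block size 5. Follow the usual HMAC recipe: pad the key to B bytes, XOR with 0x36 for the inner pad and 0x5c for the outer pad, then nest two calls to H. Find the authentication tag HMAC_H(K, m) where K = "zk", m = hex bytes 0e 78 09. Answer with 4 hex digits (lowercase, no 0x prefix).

Key "zk" = 7a 6b is 2 bytes ≤ B = 5; zero-pad to 5 bytes: K' = 7a 6b 00 00 00.
K' ⊕ ipad = 4c 5d 36 36 36.  K' ⊕ opad = 26 37 5c 5c 5c.
Inner input = (K'⊕ipad) ∥ m = 4c 5d 36 36 36 ∥ 0e 78 09.
Inner hash: sum = 76+93+54+54+54+14+120+9 = 474 → 01 da.
Outer input = (K'⊕opad) ∥ inner = 26 37 5c 5c 5c ∥ 01 da.
Outer hash (tag): sum = 38+55+92+92+92+1+218 = 588 → 02 4c.

024c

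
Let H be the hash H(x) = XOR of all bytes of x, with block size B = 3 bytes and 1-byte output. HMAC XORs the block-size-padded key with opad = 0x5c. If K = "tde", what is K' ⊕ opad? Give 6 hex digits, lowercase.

283839

Key "tde" = 74 64 65 is exactly B = 3 bytes: K' = 74 64 65.
XOR each byte with 0x5c: 74⊕5c=28, 64⊕5c=38, 65⊕5c=39.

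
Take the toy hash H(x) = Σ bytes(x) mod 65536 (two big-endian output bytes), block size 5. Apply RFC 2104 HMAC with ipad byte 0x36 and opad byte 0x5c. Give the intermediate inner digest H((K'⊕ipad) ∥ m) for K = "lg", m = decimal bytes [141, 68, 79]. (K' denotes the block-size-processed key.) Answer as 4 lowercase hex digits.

026d

Key "lg" = 6c 67 is 2 bytes ≤ B = 5; zero-pad to 5 bytes: K' = 6c 67 00 00 00.
K' ⊕ ipad = 5a 51 36 36 36.
Inner input = 5a 51 36 36 36 ∥ 8d 44 4f.
Inner hash: sum = 90+81+54+54+54+141+68+79 = 621 → 02 6d.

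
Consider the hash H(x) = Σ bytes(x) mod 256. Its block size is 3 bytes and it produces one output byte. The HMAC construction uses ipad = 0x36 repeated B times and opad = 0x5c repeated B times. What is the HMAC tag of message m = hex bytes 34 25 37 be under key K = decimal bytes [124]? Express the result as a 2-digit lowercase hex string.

dc

Key decimal bytes [124] = 7c is 1 byte ≤ B = 3; zero-pad to 3 bytes: K' = 7c 00 00.
K' ⊕ ipad = 4a 36 36.  K' ⊕ opad = 20 5c 5c.
Inner input = (K'⊕ipad) ∥ m = 4a 36 36 ∥ 34 25 37 be.
Inner hash: sum = 74+54+54+52+37+55+190 = 516; mod 256 = 4 → 04.
Outer input = (K'⊕opad) ∥ inner = 20 5c 5c ∥ 04.
Outer hash (tag): sum = 32+92+92+4 = 220 → dc.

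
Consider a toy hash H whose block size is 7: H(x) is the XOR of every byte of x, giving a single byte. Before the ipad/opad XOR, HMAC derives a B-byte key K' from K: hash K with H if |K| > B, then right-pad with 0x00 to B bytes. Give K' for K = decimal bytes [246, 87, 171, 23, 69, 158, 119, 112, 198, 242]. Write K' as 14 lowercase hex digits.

|K| = 10 > B = 7, so first hash the key.
H(K): XOR f6⊕57⊕ab⊕17⊕45⊕9e⊕77⊕70⊕c6⊕f2 = f5.
Zero-pad H(K) = f5 to 7 bytes: K' = f5 00 00 00 00 00 00.

f5000000000000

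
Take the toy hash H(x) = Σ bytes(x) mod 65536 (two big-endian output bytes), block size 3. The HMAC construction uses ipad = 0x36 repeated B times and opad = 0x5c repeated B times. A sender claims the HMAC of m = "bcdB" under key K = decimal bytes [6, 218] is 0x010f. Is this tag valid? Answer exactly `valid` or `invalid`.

Key decimal bytes [6, 218] = 06 da is 2 bytes ≤ B = 3; zero-pad to 3 bytes: K' = 06 da 00.
K' ⊕ ipad = 30 ec 36; K' ⊕ opad = 5a 86 5c.
Inner hash: sum = 48+236+54+98+99+100+66 = 701 → 02 bd.
Outer hash (recomputed tag): sum = 90+134+92+2+189 = 507 → 01 fb.
Recomputed tag = 01fb; claimed = 010f → mismatch.

invalid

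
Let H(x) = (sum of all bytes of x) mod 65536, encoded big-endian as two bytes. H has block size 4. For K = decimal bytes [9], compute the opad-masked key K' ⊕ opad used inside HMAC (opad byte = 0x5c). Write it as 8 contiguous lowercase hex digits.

Key decimal bytes [9] = 09 is 1 byte ≤ B = 4; zero-pad to 4 bytes: K' = 09 00 00 00.
XOR each byte with 0x5c: 09⊕5c=55, 00⊕5c=5c, 00⊕5c=5c, 00⊕5c=5c.

555c5c5c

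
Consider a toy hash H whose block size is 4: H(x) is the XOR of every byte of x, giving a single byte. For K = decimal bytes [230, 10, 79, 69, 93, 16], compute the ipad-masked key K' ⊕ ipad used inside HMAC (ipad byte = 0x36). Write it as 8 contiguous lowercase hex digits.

9d363636

Key decimal bytes [230, 10, 79, 69, 93, 16] = e6 0a 4f 45 5d 10 is 6 bytes > B = 4, so hash it first: H(key) = ab, then zero-pad to 4 bytes: K' = ab 00 00 00.
XOR each byte with 0x36: ab⊕36=9d, 00⊕36=36, 00⊕36=36, 00⊕36=36.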